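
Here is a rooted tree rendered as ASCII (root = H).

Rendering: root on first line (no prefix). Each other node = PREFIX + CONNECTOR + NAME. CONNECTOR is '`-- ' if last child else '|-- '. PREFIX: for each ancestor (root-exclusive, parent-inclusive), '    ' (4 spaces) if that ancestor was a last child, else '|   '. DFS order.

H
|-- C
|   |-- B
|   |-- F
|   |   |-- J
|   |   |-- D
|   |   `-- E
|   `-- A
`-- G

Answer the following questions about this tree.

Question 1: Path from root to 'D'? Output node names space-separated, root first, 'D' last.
Answer: H C F D

Derivation:
Walk down from root: H -> C -> F -> D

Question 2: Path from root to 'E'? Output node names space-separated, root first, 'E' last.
Walk down from root: H -> C -> F -> E

Answer: H C F E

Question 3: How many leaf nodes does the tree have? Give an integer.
Leaves (nodes with no children): A, B, D, E, G, J

Answer: 6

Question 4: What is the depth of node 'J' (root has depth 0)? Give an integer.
Path from root to J: H -> C -> F -> J
Depth = number of edges = 3

Answer: 3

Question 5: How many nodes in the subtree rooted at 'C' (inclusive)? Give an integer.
Subtree rooted at C contains: A, B, C, D, E, F, J
Count = 7

Answer: 7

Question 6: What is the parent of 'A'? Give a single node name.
Scan adjacency: A appears as child of C

Answer: C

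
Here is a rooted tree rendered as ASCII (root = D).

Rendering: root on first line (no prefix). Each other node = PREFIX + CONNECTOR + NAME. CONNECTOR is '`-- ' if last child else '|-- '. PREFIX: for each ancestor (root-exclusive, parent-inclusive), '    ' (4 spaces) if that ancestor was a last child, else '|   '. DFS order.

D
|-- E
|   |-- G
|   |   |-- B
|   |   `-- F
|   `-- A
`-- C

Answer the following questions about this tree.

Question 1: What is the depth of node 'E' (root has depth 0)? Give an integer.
Path from root to E: D -> E
Depth = number of edges = 1

Answer: 1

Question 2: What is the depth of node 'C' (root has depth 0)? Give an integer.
Path from root to C: D -> C
Depth = number of edges = 1

Answer: 1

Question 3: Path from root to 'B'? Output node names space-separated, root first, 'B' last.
Walk down from root: D -> E -> G -> B

Answer: D E G B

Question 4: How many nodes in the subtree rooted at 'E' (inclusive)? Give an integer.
Answer: 5

Derivation:
Subtree rooted at E contains: A, B, E, F, G
Count = 5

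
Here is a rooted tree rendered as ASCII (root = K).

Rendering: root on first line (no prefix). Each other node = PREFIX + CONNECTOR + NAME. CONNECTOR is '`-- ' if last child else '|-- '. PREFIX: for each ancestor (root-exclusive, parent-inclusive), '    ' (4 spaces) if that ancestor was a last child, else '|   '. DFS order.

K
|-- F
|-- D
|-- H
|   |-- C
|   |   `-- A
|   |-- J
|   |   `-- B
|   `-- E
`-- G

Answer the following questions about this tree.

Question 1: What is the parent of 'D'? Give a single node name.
Scan adjacency: D appears as child of K

Answer: K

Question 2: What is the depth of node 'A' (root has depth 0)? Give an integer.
Path from root to A: K -> H -> C -> A
Depth = number of edges = 3

Answer: 3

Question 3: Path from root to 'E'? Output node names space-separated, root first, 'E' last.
Answer: K H E

Derivation:
Walk down from root: K -> H -> E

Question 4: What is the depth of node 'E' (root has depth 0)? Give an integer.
Answer: 2

Derivation:
Path from root to E: K -> H -> E
Depth = number of edges = 2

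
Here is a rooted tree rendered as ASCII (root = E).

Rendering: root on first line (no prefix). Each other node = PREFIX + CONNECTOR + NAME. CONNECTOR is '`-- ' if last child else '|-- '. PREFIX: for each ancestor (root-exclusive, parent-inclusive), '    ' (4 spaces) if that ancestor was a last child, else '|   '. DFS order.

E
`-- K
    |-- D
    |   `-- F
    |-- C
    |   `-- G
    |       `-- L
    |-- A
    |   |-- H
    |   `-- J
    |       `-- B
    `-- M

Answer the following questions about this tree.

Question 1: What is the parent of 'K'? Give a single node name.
Answer: E

Derivation:
Scan adjacency: K appears as child of E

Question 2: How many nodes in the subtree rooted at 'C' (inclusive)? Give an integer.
Answer: 3

Derivation:
Subtree rooted at C contains: C, G, L
Count = 3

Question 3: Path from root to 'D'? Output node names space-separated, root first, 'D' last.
Walk down from root: E -> K -> D

Answer: E K D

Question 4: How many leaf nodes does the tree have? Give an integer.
Answer: 5

Derivation:
Leaves (nodes with no children): B, F, H, L, M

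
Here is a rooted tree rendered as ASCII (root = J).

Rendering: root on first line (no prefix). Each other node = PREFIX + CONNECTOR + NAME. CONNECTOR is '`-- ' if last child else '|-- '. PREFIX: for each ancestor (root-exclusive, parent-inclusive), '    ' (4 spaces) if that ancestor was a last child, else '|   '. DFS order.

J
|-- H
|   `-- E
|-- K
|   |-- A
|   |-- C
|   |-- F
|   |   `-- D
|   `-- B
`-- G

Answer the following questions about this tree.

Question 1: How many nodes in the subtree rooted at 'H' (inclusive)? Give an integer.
Answer: 2

Derivation:
Subtree rooted at H contains: E, H
Count = 2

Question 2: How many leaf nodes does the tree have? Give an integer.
Answer: 6

Derivation:
Leaves (nodes with no children): A, B, C, D, E, G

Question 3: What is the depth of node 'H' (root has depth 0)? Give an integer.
Answer: 1

Derivation:
Path from root to H: J -> H
Depth = number of edges = 1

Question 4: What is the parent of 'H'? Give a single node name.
Answer: J

Derivation:
Scan adjacency: H appears as child of J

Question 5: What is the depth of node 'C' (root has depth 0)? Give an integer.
Answer: 2

Derivation:
Path from root to C: J -> K -> C
Depth = number of edges = 2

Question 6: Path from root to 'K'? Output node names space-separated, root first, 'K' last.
Walk down from root: J -> K

Answer: J K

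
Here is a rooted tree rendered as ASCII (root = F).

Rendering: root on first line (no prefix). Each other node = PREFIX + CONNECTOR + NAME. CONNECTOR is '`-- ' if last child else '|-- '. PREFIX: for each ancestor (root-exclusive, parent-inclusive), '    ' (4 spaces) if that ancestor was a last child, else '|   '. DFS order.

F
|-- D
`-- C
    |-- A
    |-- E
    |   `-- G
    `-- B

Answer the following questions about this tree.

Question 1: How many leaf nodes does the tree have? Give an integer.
Answer: 4

Derivation:
Leaves (nodes with no children): A, B, D, G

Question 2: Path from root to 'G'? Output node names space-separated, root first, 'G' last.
Walk down from root: F -> C -> E -> G

Answer: F C E G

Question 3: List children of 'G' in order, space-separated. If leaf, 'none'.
Node G's children (from adjacency): (leaf)

Answer: none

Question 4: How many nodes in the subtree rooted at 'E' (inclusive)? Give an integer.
Subtree rooted at E contains: E, G
Count = 2

Answer: 2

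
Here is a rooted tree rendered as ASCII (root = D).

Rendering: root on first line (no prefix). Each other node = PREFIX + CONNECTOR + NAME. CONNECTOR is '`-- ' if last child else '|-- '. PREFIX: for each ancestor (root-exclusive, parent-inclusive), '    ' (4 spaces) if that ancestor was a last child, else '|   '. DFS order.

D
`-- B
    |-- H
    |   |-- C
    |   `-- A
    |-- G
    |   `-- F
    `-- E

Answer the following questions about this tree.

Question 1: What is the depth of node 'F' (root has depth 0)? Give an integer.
Answer: 3

Derivation:
Path from root to F: D -> B -> G -> F
Depth = number of edges = 3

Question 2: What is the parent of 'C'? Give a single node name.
Scan adjacency: C appears as child of H

Answer: H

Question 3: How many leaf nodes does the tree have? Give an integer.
Leaves (nodes with no children): A, C, E, F

Answer: 4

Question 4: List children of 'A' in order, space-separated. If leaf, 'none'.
Node A's children (from adjacency): (leaf)

Answer: none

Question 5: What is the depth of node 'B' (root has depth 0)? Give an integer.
Answer: 1

Derivation:
Path from root to B: D -> B
Depth = number of edges = 1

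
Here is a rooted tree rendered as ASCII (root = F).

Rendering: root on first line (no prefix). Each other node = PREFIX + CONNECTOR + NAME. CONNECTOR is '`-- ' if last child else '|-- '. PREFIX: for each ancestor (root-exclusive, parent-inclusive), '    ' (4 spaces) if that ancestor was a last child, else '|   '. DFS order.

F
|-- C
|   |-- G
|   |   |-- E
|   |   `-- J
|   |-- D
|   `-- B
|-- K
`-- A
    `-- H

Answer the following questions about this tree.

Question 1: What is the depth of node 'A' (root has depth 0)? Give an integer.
Path from root to A: F -> A
Depth = number of edges = 1

Answer: 1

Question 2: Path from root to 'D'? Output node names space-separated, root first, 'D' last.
Walk down from root: F -> C -> D

Answer: F C D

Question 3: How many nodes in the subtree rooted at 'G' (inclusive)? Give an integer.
Subtree rooted at G contains: E, G, J
Count = 3

Answer: 3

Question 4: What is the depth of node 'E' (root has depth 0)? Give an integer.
Path from root to E: F -> C -> G -> E
Depth = number of edges = 3

Answer: 3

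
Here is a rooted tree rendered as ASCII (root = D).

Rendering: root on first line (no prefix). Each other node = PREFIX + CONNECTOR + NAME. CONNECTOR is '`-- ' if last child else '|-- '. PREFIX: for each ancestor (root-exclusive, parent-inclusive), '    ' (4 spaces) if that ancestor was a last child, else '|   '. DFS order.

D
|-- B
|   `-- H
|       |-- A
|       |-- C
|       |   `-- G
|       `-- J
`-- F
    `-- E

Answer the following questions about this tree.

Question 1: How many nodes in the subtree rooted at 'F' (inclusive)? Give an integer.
Subtree rooted at F contains: E, F
Count = 2

Answer: 2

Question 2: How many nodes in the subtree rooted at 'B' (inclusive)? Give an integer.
Subtree rooted at B contains: A, B, C, G, H, J
Count = 6

Answer: 6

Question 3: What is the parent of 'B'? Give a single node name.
Answer: D

Derivation:
Scan adjacency: B appears as child of D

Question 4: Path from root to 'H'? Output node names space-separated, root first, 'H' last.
Walk down from root: D -> B -> H

Answer: D B H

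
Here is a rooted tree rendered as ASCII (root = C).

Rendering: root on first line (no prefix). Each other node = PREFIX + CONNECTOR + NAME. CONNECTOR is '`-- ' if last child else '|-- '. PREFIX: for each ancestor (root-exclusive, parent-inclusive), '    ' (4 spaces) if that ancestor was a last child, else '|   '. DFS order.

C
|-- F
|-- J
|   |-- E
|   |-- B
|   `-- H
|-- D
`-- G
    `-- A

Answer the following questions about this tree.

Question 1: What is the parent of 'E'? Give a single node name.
Scan adjacency: E appears as child of J

Answer: J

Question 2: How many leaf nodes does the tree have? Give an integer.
Answer: 6

Derivation:
Leaves (nodes with no children): A, B, D, E, F, H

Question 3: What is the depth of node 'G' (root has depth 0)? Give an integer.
Path from root to G: C -> G
Depth = number of edges = 1

Answer: 1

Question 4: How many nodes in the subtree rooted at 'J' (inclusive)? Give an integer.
Subtree rooted at J contains: B, E, H, J
Count = 4

Answer: 4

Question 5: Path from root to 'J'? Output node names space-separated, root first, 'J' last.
Walk down from root: C -> J

Answer: C J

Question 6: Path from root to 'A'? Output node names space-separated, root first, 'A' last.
Answer: C G A

Derivation:
Walk down from root: C -> G -> A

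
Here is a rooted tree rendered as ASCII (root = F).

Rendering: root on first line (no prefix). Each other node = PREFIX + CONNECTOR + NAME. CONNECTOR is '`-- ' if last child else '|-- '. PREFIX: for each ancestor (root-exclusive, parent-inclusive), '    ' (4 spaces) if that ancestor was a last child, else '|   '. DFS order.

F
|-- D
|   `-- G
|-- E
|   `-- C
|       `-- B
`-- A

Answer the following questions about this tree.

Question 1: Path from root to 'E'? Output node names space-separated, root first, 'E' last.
Answer: F E

Derivation:
Walk down from root: F -> E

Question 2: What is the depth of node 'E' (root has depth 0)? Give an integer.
Answer: 1

Derivation:
Path from root to E: F -> E
Depth = number of edges = 1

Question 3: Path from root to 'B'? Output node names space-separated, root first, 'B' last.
Answer: F E C B

Derivation:
Walk down from root: F -> E -> C -> B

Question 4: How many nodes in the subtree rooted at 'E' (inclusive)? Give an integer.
Subtree rooted at E contains: B, C, E
Count = 3

Answer: 3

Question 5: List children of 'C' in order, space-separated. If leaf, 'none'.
Node C's children (from adjacency): B

Answer: B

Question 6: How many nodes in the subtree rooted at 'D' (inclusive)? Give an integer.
Subtree rooted at D contains: D, G
Count = 2

Answer: 2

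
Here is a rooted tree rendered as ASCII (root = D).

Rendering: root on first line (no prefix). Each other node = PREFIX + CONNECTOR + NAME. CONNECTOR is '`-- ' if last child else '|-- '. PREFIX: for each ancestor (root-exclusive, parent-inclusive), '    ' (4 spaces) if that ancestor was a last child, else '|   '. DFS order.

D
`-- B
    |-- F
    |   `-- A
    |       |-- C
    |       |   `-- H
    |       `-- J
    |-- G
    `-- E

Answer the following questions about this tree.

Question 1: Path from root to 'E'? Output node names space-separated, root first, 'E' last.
Walk down from root: D -> B -> E

Answer: D B E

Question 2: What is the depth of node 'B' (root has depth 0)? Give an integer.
Path from root to B: D -> B
Depth = number of edges = 1

Answer: 1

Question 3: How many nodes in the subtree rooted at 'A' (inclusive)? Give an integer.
Answer: 4

Derivation:
Subtree rooted at A contains: A, C, H, J
Count = 4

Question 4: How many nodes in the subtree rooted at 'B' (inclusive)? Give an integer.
Answer: 8

Derivation:
Subtree rooted at B contains: A, B, C, E, F, G, H, J
Count = 8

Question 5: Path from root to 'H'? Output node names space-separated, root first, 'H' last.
Walk down from root: D -> B -> F -> A -> C -> H

Answer: D B F A C H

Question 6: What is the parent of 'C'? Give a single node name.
Answer: A

Derivation:
Scan adjacency: C appears as child of A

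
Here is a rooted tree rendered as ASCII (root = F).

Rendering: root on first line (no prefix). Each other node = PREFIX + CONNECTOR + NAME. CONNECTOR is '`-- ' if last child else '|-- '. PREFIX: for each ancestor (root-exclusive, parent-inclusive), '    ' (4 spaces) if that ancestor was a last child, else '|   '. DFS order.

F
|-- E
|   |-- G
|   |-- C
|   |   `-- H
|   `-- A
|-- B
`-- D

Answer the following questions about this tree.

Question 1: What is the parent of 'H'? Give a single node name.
Answer: C

Derivation:
Scan adjacency: H appears as child of C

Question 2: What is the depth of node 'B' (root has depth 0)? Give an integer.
Answer: 1

Derivation:
Path from root to B: F -> B
Depth = number of edges = 1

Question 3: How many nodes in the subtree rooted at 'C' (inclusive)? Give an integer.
Answer: 2

Derivation:
Subtree rooted at C contains: C, H
Count = 2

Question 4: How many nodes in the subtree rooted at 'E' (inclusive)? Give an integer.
Subtree rooted at E contains: A, C, E, G, H
Count = 5

Answer: 5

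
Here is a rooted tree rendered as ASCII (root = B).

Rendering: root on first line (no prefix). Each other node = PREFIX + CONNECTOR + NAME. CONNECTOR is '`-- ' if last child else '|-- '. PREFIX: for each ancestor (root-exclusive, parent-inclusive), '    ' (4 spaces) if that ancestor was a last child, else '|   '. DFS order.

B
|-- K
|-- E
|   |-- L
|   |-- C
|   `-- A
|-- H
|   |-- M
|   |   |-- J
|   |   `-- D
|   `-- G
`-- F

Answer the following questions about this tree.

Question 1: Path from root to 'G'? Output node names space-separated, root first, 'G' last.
Walk down from root: B -> H -> G

Answer: B H G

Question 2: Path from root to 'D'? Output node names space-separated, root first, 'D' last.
Answer: B H M D

Derivation:
Walk down from root: B -> H -> M -> D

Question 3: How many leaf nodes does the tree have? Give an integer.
Answer: 8

Derivation:
Leaves (nodes with no children): A, C, D, F, G, J, K, L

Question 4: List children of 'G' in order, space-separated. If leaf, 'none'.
Answer: none

Derivation:
Node G's children (from adjacency): (leaf)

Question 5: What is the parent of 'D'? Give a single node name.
Answer: M

Derivation:
Scan adjacency: D appears as child of M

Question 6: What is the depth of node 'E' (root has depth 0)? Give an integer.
Path from root to E: B -> E
Depth = number of edges = 1

Answer: 1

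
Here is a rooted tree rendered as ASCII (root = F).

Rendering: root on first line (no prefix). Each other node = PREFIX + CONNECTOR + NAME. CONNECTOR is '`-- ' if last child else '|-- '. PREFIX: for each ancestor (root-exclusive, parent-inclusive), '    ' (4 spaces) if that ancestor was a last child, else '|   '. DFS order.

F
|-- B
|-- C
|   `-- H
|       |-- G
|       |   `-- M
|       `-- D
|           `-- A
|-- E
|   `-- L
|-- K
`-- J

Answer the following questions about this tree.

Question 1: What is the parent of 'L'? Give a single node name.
Answer: E

Derivation:
Scan adjacency: L appears as child of E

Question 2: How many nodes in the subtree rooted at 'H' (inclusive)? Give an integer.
Answer: 5

Derivation:
Subtree rooted at H contains: A, D, G, H, M
Count = 5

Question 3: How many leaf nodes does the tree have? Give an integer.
Answer: 6

Derivation:
Leaves (nodes with no children): A, B, J, K, L, M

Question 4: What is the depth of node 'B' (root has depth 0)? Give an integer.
Path from root to B: F -> B
Depth = number of edges = 1

Answer: 1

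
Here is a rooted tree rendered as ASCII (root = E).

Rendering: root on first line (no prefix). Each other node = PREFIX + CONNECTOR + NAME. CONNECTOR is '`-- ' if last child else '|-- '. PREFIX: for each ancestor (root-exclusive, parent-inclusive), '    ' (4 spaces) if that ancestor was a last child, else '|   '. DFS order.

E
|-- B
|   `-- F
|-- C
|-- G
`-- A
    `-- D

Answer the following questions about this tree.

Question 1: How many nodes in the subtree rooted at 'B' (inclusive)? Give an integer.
Answer: 2

Derivation:
Subtree rooted at B contains: B, F
Count = 2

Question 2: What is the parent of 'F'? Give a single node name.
Scan adjacency: F appears as child of B

Answer: B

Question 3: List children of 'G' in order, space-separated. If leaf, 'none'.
Node G's children (from adjacency): (leaf)

Answer: none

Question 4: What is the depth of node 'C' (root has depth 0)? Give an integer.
Path from root to C: E -> C
Depth = number of edges = 1

Answer: 1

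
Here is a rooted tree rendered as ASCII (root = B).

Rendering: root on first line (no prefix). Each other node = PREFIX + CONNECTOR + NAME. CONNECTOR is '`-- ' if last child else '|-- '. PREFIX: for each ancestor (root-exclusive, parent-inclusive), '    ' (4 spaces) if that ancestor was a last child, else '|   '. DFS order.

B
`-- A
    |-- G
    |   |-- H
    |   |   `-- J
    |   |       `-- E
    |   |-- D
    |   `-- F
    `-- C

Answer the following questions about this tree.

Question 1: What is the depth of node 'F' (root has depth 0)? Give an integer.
Path from root to F: B -> A -> G -> F
Depth = number of edges = 3

Answer: 3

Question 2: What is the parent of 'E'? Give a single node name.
Scan adjacency: E appears as child of J

Answer: J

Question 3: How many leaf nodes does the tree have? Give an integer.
Answer: 4

Derivation:
Leaves (nodes with no children): C, D, E, F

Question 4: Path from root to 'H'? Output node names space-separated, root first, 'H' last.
Answer: B A G H

Derivation:
Walk down from root: B -> A -> G -> H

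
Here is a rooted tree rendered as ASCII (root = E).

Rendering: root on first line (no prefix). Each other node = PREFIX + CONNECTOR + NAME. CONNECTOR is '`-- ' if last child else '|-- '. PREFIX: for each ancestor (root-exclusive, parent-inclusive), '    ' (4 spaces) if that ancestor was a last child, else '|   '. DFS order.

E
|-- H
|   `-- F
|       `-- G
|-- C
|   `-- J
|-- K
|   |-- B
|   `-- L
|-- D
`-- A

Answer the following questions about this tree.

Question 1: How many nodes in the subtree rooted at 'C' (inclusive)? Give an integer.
Answer: 2

Derivation:
Subtree rooted at C contains: C, J
Count = 2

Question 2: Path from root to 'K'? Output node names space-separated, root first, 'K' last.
Walk down from root: E -> K

Answer: E K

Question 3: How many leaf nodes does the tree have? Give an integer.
Leaves (nodes with no children): A, B, D, G, J, L

Answer: 6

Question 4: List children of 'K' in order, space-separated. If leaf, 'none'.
Answer: B L

Derivation:
Node K's children (from adjacency): B, L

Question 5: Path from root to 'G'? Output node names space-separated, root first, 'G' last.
Walk down from root: E -> H -> F -> G

Answer: E H F G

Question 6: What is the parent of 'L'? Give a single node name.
Scan adjacency: L appears as child of K

Answer: K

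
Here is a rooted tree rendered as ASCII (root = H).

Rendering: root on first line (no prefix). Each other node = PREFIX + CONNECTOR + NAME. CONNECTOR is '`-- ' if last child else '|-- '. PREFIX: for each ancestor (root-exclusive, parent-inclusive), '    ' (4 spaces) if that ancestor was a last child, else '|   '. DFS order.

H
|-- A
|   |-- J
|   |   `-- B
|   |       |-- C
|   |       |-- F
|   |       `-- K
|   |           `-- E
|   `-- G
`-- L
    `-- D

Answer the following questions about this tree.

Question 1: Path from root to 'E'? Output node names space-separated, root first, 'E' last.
Answer: H A J B K E

Derivation:
Walk down from root: H -> A -> J -> B -> K -> E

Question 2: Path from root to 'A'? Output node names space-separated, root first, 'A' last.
Walk down from root: H -> A

Answer: H A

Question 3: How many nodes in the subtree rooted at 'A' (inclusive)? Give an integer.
Answer: 8

Derivation:
Subtree rooted at A contains: A, B, C, E, F, G, J, K
Count = 8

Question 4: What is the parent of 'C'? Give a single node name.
Answer: B

Derivation:
Scan adjacency: C appears as child of B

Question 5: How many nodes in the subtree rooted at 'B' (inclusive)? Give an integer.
Answer: 5

Derivation:
Subtree rooted at B contains: B, C, E, F, K
Count = 5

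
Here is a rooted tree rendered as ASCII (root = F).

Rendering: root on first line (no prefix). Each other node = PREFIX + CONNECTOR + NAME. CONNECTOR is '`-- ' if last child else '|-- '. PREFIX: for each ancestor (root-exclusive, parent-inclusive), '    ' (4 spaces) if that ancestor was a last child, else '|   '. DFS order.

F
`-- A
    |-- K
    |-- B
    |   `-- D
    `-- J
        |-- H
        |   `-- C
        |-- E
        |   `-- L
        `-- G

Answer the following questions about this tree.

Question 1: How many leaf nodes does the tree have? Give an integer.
Answer: 5

Derivation:
Leaves (nodes with no children): C, D, G, K, L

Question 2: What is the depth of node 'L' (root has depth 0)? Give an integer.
Path from root to L: F -> A -> J -> E -> L
Depth = number of edges = 4

Answer: 4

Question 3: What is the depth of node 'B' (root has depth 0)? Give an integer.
Path from root to B: F -> A -> B
Depth = number of edges = 2

Answer: 2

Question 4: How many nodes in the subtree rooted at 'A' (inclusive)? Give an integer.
Answer: 10

Derivation:
Subtree rooted at A contains: A, B, C, D, E, G, H, J, K, L
Count = 10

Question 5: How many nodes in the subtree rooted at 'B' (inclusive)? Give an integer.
Subtree rooted at B contains: B, D
Count = 2

Answer: 2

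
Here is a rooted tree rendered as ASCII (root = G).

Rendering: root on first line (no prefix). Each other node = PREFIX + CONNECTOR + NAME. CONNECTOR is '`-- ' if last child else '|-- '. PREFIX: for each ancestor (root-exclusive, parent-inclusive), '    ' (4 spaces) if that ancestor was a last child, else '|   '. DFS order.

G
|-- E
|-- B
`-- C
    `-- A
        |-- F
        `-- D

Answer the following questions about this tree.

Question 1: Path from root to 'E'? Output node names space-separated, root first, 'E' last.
Answer: G E

Derivation:
Walk down from root: G -> E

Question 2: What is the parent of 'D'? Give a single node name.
Answer: A

Derivation:
Scan adjacency: D appears as child of A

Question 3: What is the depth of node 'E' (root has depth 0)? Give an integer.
Answer: 1

Derivation:
Path from root to E: G -> E
Depth = number of edges = 1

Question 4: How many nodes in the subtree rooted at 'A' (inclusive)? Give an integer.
Subtree rooted at A contains: A, D, F
Count = 3

Answer: 3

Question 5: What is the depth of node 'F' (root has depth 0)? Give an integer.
Answer: 3

Derivation:
Path from root to F: G -> C -> A -> F
Depth = number of edges = 3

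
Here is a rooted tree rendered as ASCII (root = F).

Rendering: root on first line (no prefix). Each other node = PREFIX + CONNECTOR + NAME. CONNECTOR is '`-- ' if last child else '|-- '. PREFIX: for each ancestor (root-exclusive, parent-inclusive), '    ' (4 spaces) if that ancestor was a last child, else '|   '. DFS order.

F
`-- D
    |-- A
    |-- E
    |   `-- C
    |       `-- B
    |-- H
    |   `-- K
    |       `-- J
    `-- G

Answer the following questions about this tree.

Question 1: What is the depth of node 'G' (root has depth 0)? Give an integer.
Answer: 2

Derivation:
Path from root to G: F -> D -> G
Depth = number of edges = 2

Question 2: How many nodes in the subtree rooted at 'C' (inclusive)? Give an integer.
Answer: 2

Derivation:
Subtree rooted at C contains: B, C
Count = 2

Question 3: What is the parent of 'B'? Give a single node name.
Scan adjacency: B appears as child of C

Answer: C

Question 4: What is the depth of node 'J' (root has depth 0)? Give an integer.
Path from root to J: F -> D -> H -> K -> J
Depth = number of edges = 4

Answer: 4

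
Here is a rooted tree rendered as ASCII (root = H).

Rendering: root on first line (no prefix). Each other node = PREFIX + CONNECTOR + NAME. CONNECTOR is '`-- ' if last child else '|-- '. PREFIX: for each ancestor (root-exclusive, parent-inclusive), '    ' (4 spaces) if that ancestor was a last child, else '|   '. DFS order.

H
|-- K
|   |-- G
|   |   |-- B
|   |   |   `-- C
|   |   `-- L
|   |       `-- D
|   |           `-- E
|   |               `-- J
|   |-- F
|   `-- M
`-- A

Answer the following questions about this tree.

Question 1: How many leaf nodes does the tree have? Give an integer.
Answer: 5

Derivation:
Leaves (nodes with no children): A, C, F, J, M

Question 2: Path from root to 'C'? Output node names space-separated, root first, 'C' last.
Answer: H K G B C

Derivation:
Walk down from root: H -> K -> G -> B -> C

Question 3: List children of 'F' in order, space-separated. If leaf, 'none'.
Answer: none

Derivation:
Node F's children (from adjacency): (leaf)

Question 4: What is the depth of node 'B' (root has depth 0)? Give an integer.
Answer: 3

Derivation:
Path from root to B: H -> K -> G -> B
Depth = number of edges = 3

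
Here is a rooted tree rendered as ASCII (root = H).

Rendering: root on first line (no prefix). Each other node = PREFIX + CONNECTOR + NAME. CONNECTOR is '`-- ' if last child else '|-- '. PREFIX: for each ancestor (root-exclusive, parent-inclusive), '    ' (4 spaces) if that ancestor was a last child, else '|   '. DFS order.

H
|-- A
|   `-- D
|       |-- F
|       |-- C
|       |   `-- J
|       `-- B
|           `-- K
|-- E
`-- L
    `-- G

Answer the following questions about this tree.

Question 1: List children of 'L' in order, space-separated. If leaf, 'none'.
Node L's children (from adjacency): G

Answer: G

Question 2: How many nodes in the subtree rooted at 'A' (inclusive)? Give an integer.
Subtree rooted at A contains: A, B, C, D, F, J, K
Count = 7

Answer: 7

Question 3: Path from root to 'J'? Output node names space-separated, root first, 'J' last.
Answer: H A D C J

Derivation:
Walk down from root: H -> A -> D -> C -> J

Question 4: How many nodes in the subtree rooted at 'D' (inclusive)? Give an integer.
Subtree rooted at D contains: B, C, D, F, J, K
Count = 6

Answer: 6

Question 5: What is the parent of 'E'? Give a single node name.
Scan adjacency: E appears as child of H

Answer: H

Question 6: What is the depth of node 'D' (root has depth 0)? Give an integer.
Path from root to D: H -> A -> D
Depth = number of edges = 2

Answer: 2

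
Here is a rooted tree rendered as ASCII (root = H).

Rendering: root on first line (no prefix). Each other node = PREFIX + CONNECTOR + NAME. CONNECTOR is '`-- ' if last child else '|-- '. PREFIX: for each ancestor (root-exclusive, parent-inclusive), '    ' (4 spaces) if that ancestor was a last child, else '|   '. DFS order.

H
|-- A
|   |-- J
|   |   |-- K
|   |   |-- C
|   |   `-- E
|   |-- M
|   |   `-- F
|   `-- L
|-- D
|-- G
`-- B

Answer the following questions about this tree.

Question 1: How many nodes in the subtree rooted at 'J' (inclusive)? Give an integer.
Answer: 4

Derivation:
Subtree rooted at J contains: C, E, J, K
Count = 4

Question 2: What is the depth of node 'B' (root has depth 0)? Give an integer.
Path from root to B: H -> B
Depth = number of edges = 1

Answer: 1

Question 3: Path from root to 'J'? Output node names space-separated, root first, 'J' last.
Answer: H A J

Derivation:
Walk down from root: H -> A -> J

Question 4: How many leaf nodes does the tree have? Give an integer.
Leaves (nodes with no children): B, C, D, E, F, G, K, L

Answer: 8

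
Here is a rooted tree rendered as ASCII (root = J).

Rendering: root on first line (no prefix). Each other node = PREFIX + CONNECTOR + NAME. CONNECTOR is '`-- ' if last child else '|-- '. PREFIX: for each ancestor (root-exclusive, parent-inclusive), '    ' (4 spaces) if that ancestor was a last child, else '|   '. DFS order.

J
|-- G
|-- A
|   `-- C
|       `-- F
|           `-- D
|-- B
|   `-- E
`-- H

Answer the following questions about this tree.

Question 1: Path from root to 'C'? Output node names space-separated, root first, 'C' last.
Answer: J A C

Derivation:
Walk down from root: J -> A -> C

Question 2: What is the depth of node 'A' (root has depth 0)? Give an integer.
Path from root to A: J -> A
Depth = number of edges = 1

Answer: 1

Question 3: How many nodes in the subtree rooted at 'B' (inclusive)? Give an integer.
Answer: 2

Derivation:
Subtree rooted at B contains: B, E
Count = 2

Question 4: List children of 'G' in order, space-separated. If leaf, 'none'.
Answer: none

Derivation:
Node G's children (from adjacency): (leaf)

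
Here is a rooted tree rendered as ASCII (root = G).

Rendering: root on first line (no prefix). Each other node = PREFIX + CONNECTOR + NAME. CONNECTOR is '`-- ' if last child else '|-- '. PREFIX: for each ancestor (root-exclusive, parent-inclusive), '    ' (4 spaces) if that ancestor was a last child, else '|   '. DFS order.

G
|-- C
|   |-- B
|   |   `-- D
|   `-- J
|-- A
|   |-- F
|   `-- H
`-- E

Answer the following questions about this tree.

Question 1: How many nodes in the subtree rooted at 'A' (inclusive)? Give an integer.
Subtree rooted at A contains: A, F, H
Count = 3

Answer: 3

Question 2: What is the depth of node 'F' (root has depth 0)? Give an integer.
Answer: 2

Derivation:
Path from root to F: G -> A -> F
Depth = number of edges = 2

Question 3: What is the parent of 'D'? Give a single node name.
Answer: B

Derivation:
Scan adjacency: D appears as child of B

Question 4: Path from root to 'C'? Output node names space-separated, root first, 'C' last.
Walk down from root: G -> C

Answer: G C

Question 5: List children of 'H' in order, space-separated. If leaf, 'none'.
Answer: none

Derivation:
Node H's children (from adjacency): (leaf)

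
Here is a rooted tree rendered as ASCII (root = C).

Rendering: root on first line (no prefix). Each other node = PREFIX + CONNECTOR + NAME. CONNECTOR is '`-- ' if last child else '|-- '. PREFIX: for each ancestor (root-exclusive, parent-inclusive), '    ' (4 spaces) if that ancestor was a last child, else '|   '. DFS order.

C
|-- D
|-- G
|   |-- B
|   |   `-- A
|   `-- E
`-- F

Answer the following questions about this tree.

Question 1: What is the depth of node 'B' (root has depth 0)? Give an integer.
Answer: 2

Derivation:
Path from root to B: C -> G -> B
Depth = number of edges = 2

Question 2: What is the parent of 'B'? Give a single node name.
Scan adjacency: B appears as child of G

Answer: G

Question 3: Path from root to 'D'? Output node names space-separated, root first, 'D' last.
Walk down from root: C -> D

Answer: C D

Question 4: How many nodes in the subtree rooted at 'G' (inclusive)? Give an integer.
Answer: 4

Derivation:
Subtree rooted at G contains: A, B, E, G
Count = 4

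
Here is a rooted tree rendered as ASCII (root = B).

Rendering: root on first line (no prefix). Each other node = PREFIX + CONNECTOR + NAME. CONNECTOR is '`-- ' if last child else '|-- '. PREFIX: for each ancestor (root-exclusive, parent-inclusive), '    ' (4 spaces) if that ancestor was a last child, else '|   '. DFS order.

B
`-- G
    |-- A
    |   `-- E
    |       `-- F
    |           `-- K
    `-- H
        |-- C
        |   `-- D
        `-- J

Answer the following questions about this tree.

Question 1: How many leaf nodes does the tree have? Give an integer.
Answer: 3

Derivation:
Leaves (nodes with no children): D, J, K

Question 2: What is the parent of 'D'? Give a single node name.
Answer: C

Derivation:
Scan adjacency: D appears as child of C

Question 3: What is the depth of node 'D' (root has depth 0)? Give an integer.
Path from root to D: B -> G -> H -> C -> D
Depth = number of edges = 4

Answer: 4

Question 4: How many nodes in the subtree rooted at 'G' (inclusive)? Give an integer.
Answer: 9

Derivation:
Subtree rooted at G contains: A, C, D, E, F, G, H, J, K
Count = 9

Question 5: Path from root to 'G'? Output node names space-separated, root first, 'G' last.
Answer: B G

Derivation:
Walk down from root: B -> G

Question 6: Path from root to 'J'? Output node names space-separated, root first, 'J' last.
Walk down from root: B -> G -> H -> J

Answer: B G H J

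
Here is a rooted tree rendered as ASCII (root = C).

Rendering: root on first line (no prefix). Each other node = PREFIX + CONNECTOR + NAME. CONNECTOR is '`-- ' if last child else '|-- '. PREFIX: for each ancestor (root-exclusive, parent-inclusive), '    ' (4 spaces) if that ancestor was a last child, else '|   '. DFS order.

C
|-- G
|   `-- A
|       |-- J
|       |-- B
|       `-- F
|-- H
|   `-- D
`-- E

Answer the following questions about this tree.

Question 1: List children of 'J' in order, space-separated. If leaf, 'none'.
Node J's children (from adjacency): (leaf)

Answer: none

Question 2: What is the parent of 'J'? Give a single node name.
Scan adjacency: J appears as child of A

Answer: A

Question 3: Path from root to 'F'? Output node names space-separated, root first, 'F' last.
Answer: C G A F

Derivation:
Walk down from root: C -> G -> A -> F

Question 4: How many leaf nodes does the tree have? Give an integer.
Answer: 5

Derivation:
Leaves (nodes with no children): B, D, E, F, J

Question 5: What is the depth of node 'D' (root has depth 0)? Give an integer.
Answer: 2

Derivation:
Path from root to D: C -> H -> D
Depth = number of edges = 2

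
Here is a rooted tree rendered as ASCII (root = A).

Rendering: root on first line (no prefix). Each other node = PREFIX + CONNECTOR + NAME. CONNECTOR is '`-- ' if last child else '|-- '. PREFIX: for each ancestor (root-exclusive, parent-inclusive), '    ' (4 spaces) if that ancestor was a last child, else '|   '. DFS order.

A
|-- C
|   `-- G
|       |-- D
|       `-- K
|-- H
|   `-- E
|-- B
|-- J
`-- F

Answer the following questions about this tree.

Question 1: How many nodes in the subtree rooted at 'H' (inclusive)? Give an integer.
Subtree rooted at H contains: E, H
Count = 2

Answer: 2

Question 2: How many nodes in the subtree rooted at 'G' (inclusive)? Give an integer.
Answer: 3

Derivation:
Subtree rooted at G contains: D, G, K
Count = 3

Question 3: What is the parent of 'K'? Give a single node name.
Answer: G

Derivation:
Scan adjacency: K appears as child of G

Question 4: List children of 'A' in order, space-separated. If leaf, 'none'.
Node A's children (from adjacency): C, H, B, J, F

Answer: C H B J F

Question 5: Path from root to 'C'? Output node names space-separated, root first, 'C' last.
Walk down from root: A -> C

Answer: A C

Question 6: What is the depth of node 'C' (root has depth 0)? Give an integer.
Answer: 1

Derivation:
Path from root to C: A -> C
Depth = number of edges = 1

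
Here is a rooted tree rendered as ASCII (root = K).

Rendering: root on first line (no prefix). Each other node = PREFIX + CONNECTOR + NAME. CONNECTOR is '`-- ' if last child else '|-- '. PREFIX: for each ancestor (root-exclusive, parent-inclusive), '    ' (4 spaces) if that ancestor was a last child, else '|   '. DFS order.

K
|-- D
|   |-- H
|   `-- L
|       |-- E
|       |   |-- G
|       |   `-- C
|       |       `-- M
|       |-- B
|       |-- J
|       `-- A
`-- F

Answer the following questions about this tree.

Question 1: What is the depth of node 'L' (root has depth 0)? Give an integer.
Path from root to L: K -> D -> L
Depth = number of edges = 2

Answer: 2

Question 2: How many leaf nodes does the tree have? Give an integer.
Leaves (nodes with no children): A, B, F, G, H, J, M

Answer: 7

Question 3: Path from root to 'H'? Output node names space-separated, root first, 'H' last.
Walk down from root: K -> D -> H

Answer: K D H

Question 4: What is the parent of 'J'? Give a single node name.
Scan adjacency: J appears as child of L

Answer: L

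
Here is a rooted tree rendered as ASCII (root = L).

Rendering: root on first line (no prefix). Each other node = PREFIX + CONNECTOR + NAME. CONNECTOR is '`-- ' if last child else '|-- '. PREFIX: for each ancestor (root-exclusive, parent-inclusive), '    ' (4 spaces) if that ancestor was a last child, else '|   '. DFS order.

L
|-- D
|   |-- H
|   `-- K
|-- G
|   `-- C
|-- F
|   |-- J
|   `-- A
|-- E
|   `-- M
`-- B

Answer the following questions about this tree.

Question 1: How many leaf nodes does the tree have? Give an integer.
Answer: 7

Derivation:
Leaves (nodes with no children): A, B, C, H, J, K, M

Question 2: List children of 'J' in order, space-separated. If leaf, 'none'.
Answer: none

Derivation:
Node J's children (from adjacency): (leaf)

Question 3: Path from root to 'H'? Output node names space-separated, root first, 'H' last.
Answer: L D H

Derivation:
Walk down from root: L -> D -> H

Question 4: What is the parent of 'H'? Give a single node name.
Answer: D

Derivation:
Scan adjacency: H appears as child of D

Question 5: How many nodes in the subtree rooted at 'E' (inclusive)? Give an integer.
Answer: 2

Derivation:
Subtree rooted at E contains: E, M
Count = 2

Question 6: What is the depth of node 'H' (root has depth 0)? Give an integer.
Answer: 2

Derivation:
Path from root to H: L -> D -> H
Depth = number of edges = 2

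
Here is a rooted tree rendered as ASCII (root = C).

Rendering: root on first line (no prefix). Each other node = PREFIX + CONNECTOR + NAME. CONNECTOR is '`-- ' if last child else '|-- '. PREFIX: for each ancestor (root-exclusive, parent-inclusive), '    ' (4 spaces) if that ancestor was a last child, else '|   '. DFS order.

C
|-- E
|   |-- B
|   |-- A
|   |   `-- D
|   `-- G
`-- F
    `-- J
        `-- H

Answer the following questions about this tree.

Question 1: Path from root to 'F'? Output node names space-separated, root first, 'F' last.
Walk down from root: C -> F

Answer: C F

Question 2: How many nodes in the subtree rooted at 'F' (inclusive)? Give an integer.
Answer: 3

Derivation:
Subtree rooted at F contains: F, H, J
Count = 3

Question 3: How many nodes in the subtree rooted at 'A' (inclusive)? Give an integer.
Subtree rooted at A contains: A, D
Count = 2

Answer: 2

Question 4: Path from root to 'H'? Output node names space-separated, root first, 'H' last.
Answer: C F J H

Derivation:
Walk down from root: C -> F -> J -> H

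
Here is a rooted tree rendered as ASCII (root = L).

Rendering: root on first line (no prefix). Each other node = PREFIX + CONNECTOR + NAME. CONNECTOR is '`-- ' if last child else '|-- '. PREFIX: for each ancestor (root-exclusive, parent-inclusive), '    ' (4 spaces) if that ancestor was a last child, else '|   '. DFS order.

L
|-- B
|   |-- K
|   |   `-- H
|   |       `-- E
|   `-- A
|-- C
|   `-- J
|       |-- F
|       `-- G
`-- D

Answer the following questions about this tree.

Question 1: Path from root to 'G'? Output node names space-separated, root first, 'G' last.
Answer: L C J G

Derivation:
Walk down from root: L -> C -> J -> G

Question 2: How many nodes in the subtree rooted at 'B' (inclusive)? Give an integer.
Answer: 5

Derivation:
Subtree rooted at B contains: A, B, E, H, K
Count = 5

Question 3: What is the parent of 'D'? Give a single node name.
Scan adjacency: D appears as child of L

Answer: L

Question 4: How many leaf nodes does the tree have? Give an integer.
Leaves (nodes with no children): A, D, E, F, G

Answer: 5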